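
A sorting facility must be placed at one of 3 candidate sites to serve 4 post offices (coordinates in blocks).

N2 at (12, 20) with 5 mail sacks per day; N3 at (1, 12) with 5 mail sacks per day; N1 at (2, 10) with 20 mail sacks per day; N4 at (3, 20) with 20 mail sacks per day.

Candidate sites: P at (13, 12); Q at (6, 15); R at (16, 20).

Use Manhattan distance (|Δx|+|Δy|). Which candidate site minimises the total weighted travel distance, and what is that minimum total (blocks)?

Total weighted distance at each candidate:
  P (13, 12): total = 725
  Q (6, 15): total = 435
  R (16, 20): total = 875
Minimum is at Q with total 435 blocks.

Q, total 435 blocks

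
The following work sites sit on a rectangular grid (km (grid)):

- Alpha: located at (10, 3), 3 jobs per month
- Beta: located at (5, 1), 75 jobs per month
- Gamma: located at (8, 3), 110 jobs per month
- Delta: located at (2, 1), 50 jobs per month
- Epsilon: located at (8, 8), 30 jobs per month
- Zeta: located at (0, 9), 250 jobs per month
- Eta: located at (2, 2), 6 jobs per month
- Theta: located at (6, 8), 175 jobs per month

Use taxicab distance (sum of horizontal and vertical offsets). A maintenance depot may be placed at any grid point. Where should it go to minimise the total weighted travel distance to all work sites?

(5, 8)

Manhattan distance separates: Σwᵢ(|x−xᵢ|+|y−yᵢ|) = Σwᵢ|x−xᵢ| + Σwᵢ|y−yᵢ|, so x and y are optimised independently as 1-D weighted medians.
Total weight W = 699; half = 349.5.
x-coordinate, sorted with cumulative weight:
  x=0 (Zeta, w=250) cum 250
  x=2 (Delta, w=50) cum 300
  x=2 (Eta, w=6) cum 306
  x=5 (Beta, w=75) cum 381  ← median
  x=6 (Theta, w=175) cum 556
  x=8 (Gamma, w=110) cum 666
  x=8 (Epsilon, w=30) cum 696
  x=10 (Alpha, w=3) cum 699
⇒ x* = 5
y-coordinate, sorted with cumulative weight:
  y=1 (Beta, w=75) cum 75
  y=1 (Delta, w=50) cum 125
  y=2 (Eta, w=6) cum 131
  y=3 (Alpha, w=3) cum 134
  y=3 (Gamma, w=110) cum 244
  y=8 (Epsilon, w=30) cum 274
  y=8 (Theta, w=175) cum 449  ← median
  y=9 (Zeta, w=250) cum 699
⇒ y* = 8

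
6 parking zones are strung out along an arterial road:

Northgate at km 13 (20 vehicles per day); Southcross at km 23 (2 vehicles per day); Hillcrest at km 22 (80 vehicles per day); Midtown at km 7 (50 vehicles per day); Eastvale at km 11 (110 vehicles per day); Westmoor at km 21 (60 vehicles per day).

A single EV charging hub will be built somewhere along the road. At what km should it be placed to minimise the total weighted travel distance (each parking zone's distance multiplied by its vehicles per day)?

x = 13

For a sum of weighted absolute distances on a line, the optimum is the weighted median (not the mean). Total weight W = 322; half-weight = 161.
Sort by position and accumulate weight:
  km 7 (Midtown, w=50) → cum 50
  km 11 (Eastvale, w=110) → cum 160
  km 13 (Northgate, w=20) → cum 180  ≥ 161 → median here
  km 21 (Westmoor, w=60) → cum 240
  km 22 (Hillcrest, w=80) → cum 320
  km 23 (Southcross, w=2) → cum 322
Optimal location: km 13.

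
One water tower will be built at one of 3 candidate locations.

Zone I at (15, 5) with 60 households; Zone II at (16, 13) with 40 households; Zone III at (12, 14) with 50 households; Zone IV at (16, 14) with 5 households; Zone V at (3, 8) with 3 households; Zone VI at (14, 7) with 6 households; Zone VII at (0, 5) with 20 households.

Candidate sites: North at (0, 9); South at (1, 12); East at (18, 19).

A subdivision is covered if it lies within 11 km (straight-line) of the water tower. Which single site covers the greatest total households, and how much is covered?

East, covering 95

Coverage radius r = 11 km; a point is covered iff (Δx)²+(Δy)² ≤ 11² = 121.
  North (0, 9): covers {Zone V, Zone VII} → 23
  South (1, 12): covers {Zone V, Zone VII} → 23
  East (18, 19): covers {Zone II, Zone III, Zone IV} → 95
Maximum coverage at East: 95 households.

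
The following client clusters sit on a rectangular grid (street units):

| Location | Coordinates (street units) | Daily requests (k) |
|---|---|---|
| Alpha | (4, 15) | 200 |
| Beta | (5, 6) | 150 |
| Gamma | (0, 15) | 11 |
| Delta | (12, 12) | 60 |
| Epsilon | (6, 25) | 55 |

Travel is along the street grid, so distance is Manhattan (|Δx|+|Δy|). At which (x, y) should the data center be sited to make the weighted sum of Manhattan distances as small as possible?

Manhattan distance separates: Σwᵢ(|x−xᵢ|+|y−yᵢ|) = Σwᵢ|x−xᵢ| + Σwᵢ|y−yᵢ|, so x and y are optimised independently as 1-D weighted medians.
Total weight W = 476; half = 238.
x-coordinate, sorted with cumulative weight:
  x=0 (Gamma, w=11) cum 11
  x=4 (Alpha, w=200) cum 211
  x=5 (Beta, w=150) cum 361  ← median
  x=6 (Epsilon, w=55) cum 416
  x=12 (Delta, w=60) cum 476
⇒ x* = 5
y-coordinate, sorted with cumulative weight:
  y=6 (Beta, w=150) cum 150
  y=12 (Delta, w=60) cum 210
  y=15 (Alpha, w=200) cum 410  ← median
  y=15 (Gamma, w=11) cum 421
  y=25 (Epsilon, w=55) cum 476
⇒ y* = 15

(5, 15)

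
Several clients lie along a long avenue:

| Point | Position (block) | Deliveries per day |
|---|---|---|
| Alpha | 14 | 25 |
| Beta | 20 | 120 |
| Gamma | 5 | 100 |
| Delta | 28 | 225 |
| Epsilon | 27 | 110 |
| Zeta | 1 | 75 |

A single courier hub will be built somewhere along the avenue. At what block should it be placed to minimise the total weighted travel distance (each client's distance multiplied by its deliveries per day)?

For a sum of weighted absolute distances on a line, the optimum is the weighted median (not the mean). Total weight W = 655; half-weight = 327.5.
Sort by position and accumulate weight:
  block 1 (Zeta, w=75) → cum 75
  block 5 (Gamma, w=100) → cum 175
  block 14 (Alpha, w=25) → cum 200
  block 20 (Beta, w=120) → cum 320
  block 27 (Epsilon, w=110) → cum 430  ≥ 327.5 → median here
  block 28 (Delta, w=225) → cum 655
Optimal location: block 27.

x = 27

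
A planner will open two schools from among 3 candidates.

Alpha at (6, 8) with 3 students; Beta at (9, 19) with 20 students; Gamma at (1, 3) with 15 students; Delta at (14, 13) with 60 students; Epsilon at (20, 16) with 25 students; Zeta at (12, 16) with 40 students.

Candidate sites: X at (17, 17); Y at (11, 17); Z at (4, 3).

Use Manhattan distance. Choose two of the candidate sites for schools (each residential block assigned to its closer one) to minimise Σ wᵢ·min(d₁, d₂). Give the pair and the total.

Evaluate every pair (each demand assigned to the nearer of the two):
  {Y, Z}: total = 896
  {X, Z}: total = 1026
  {X, Y}: total = 1082
Best pair: {Y, Z} with total 896.

{Y, Z}, total 896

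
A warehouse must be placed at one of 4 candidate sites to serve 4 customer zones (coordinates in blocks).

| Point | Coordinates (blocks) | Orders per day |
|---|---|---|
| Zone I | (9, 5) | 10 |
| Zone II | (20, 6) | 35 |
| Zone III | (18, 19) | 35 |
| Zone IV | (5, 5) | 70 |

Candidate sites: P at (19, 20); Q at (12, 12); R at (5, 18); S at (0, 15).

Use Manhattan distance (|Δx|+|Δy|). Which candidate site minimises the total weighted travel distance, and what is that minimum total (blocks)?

Total weighted distance at each candidate:
  P (19, 20): total = 2875
  Q (12, 12): total = 2025
  R (5, 18): total = 2515
  S (0, 15): total = 3025
Minimum is at Q with total 2025 blocks.

Q, total 2025 blocks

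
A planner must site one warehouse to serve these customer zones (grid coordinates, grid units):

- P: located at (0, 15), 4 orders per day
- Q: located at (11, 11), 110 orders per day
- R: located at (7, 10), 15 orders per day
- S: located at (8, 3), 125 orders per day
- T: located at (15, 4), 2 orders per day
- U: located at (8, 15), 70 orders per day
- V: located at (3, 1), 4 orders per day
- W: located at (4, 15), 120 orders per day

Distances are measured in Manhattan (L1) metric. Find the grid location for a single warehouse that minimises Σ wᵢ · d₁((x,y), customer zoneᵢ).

(8, 11)

Manhattan distance separates: Σwᵢ(|x−xᵢ|+|y−yᵢ|) = Σwᵢ|x−xᵢ| + Σwᵢ|y−yᵢ|, so x and y are optimised independently as 1-D weighted medians.
Total weight W = 450; half = 225.
x-coordinate, sorted with cumulative weight:
  x=0 (P, w=4) cum 4
  x=3 (V, w=4) cum 8
  x=4 (W, w=120) cum 128
  x=7 (R, w=15) cum 143
  x=8 (S, w=125) cum 268  ← median
  x=8 (U, w=70) cum 338
  x=11 (Q, w=110) cum 448
  x=15 (T, w=2) cum 450
⇒ x* = 8
y-coordinate, sorted with cumulative weight:
  y=1 (V, w=4) cum 4
  y=3 (S, w=125) cum 129
  y=4 (T, w=2) cum 131
  y=10 (R, w=15) cum 146
  y=11 (Q, w=110) cum 256  ← median
  y=15 (P, w=4) cum 260
  y=15 (U, w=70) cum 330
  y=15 (W, w=120) cum 450
⇒ y* = 11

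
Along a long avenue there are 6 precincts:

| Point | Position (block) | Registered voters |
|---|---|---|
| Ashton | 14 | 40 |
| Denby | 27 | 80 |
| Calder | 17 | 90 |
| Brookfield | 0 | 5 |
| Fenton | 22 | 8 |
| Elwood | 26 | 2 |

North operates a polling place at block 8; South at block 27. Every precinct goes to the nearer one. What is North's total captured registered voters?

135

The indifferent point is the midpoint (8+27)/2 = 17.5; precincts left of it (closer to North at 8) go to North, those right go to South.
  Brookfield at 0 (w=5) → North
  Ashton at 14 (w=40) → North
  Calder at 17 (w=90) → North
  Fenton at 22 (w=8) → South
  Elwood at 26 (w=2) → South
  Denby at 27 (w=80) → South
North captures 135; South captures 90.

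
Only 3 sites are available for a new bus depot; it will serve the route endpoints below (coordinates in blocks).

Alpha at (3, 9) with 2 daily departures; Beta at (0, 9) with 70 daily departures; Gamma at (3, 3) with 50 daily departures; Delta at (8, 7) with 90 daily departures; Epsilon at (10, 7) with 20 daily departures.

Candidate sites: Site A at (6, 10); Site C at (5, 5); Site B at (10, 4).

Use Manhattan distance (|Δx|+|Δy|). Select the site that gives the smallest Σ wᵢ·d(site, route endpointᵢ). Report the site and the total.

Site C, total 1432 blocks

Total weighted distance at each candidate:
  Site A (6, 10): total = 1588
  Site C (5, 5): total = 1432
  Site B (10, 4): total = 1984
Minimum is at Site C with total 1432 blocks.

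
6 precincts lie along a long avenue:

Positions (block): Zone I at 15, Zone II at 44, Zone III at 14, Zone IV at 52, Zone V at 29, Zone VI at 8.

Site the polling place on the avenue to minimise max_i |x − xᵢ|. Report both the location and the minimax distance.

location 30, max distance 22

The 1-center on a line is the midpoint of the two extreme points: leftmost at 8, rightmost at 52.
Optimal location = (8 + 52)/2 = 30; maximum distance = (52 − 8)/2 = 22.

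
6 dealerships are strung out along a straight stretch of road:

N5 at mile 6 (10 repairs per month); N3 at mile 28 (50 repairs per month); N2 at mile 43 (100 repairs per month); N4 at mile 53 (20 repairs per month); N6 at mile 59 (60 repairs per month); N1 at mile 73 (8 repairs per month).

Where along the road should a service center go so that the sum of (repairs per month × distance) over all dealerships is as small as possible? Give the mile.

x = 43

For a sum of weighted absolute distances on a line, the optimum is the weighted median (not the mean). Total weight W = 248; half-weight = 124.
Sort by position and accumulate weight:
  mile 6 (N5, w=10) → cum 10
  mile 28 (N3, w=50) → cum 60
  mile 43 (N2, w=100) → cum 160  ≥ 124 → median here
  mile 53 (N4, w=20) → cum 180
  mile 59 (N6, w=60) → cum 240
  mile 73 (N1, w=8) → cum 248
Optimal location: mile 43.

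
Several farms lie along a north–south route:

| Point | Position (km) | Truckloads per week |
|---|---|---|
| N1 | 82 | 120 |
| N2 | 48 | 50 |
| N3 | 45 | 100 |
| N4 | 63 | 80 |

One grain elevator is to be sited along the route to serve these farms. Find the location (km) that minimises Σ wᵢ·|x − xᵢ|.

x = 63

For a sum of weighted absolute distances on a line, the optimum is the weighted median (not the mean). Total weight W = 350; half-weight = 175.
Sort by position and accumulate weight:
  km 45 (N3, w=100) → cum 100
  km 48 (N2, w=50) → cum 150
  km 63 (N4, w=80) → cum 230  ≥ 175 → median here
  km 82 (N1, w=120) → cum 350
Optimal location: km 63.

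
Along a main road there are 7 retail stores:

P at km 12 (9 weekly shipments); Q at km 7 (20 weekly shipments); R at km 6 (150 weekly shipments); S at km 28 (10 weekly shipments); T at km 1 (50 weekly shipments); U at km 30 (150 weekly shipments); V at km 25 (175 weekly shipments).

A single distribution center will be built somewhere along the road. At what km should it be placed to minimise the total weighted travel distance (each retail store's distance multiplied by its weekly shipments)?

x = 25

For a sum of weighted absolute distances on a line, the optimum is the weighted median (not the mean). Total weight W = 564; half-weight = 282.
Sort by position and accumulate weight:
  km 1 (T, w=50) → cum 50
  km 6 (R, w=150) → cum 200
  km 7 (Q, w=20) → cum 220
  km 12 (P, w=9) → cum 229
  km 25 (V, w=175) → cum 404  ≥ 282 → median here
  km 28 (S, w=10) → cum 414
  km 30 (U, w=150) → cum 564
Optimal location: km 25.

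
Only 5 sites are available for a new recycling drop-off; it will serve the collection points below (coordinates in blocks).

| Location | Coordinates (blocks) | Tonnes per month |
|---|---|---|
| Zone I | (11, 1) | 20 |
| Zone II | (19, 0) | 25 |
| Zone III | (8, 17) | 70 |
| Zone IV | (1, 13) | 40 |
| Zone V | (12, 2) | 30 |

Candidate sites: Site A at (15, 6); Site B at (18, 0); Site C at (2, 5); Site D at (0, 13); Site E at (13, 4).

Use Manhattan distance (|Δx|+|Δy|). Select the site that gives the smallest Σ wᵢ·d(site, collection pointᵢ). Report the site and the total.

Total weighted distance at each candidate:
  Site A (15, 6): total = 2740
  Site B (18, 0): total = 3515
  Site C (2, 5): total = 2820
  Site D (0, 13): total = 2830
  Site E (13, 4): total = 2540
Minimum is at Site E with total 2540 blocks.

Site E, total 2540 blocks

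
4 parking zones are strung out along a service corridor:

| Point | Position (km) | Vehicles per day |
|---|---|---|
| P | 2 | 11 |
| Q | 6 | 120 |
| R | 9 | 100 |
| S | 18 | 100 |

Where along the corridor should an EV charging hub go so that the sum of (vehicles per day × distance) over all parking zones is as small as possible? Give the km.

For a sum of weighted absolute distances on a line, the optimum is the weighted median (not the mean). Total weight W = 331; half-weight = 165.5.
Sort by position and accumulate weight:
  km 2 (P, w=11) → cum 11
  km 6 (Q, w=120) → cum 131
  km 9 (R, w=100) → cum 231  ≥ 165.5 → median here
  km 18 (S, w=100) → cum 331
Optimal location: km 9.

x = 9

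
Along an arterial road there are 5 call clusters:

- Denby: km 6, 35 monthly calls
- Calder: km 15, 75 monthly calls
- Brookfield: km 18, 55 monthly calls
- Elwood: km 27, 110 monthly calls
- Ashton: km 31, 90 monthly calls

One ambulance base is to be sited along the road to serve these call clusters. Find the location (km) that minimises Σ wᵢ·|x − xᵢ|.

x = 27

For a sum of weighted absolute distances on a line, the optimum is the weighted median (not the mean). Total weight W = 365; half-weight = 182.5.
Sort by position and accumulate weight:
  km 6 (Denby, w=35) → cum 35
  km 15 (Calder, w=75) → cum 110
  km 18 (Brookfield, w=55) → cum 165
  km 27 (Elwood, w=110) → cum 275  ≥ 182.5 → median here
  km 31 (Ashton, w=90) → cum 365
Optimal location: km 27.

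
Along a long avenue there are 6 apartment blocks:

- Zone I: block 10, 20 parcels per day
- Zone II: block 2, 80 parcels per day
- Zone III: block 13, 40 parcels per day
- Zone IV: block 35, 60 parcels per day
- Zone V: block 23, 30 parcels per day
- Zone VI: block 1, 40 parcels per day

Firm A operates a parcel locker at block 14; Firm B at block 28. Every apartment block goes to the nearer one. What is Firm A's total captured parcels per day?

180

The indifferent point is the midpoint (14+28)/2 = 21; apartment blocks left of it (closer to Firm A at 14) go to Firm A, those right go to Firm B.
  Zone VI at 1 (w=40) → Firm A
  Zone II at 2 (w=80) → Firm A
  Zone I at 10 (w=20) → Firm A
  Zone III at 13 (w=40) → Firm A
  Zone V at 23 (w=30) → Firm B
  Zone IV at 35 (w=60) → Firm B
Firm A captures 180; Firm B captures 90.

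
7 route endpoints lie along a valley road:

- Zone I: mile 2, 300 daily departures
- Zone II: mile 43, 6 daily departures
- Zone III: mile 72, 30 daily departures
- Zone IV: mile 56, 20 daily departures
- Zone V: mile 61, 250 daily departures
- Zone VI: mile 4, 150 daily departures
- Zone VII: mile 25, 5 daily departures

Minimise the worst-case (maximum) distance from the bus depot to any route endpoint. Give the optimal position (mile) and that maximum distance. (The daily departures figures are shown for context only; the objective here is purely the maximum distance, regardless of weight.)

location 37, max distance 35

The 1-center on a line is the midpoint of the two extreme points: leftmost at 2, rightmost at 72.
Optimal location = (2 + 72)/2 = 37; maximum distance = (72 − 2)/2 = 35.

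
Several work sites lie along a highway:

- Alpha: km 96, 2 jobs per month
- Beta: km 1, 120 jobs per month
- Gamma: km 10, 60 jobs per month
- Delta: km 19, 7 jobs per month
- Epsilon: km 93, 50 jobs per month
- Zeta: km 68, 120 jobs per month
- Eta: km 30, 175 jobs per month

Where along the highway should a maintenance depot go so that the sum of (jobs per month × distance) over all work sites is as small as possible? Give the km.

For a sum of weighted absolute distances on a line, the optimum is the weighted median (not the mean). Total weight W = 534; half-weight = 267.
Sort by position and accumulate weight:
  km 1 (Beta, w=120) → cum 120
  km 10 (Gamma, w=60) → cum 180
  km 19 (Delta, w=7) → cum 187
  km 30 (Eta, w=175) → cum 362  ≥ 267 → median here
  km 68 (Zeta, w=120) → cum 482
  km 93 (Epsilon, w=50) → cum 532
  km 96 (Alpha, w=2) → cum 534
Optimal location: km 30.

x = 30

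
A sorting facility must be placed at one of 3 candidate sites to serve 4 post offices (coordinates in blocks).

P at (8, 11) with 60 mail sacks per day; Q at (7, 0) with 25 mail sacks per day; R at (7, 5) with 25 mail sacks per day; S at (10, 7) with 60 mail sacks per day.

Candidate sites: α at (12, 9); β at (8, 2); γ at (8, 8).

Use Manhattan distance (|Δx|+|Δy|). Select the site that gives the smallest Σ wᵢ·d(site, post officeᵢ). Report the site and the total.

Total weighted distance at each candidate:
  α (12, 9): total = 1175
  β (8, 2): total = 1135
  γ (8, 8): total = 685
Minimum is at γ with total 685 blocks.

γ, total 685 blocks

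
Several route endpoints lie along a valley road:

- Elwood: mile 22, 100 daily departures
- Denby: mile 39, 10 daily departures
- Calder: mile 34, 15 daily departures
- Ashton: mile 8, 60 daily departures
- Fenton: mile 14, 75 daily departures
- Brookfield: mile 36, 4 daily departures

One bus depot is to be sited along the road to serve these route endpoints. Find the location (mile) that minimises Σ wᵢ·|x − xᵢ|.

x = 14

For a sum of weighted absolute distances on a line, the optimum is the weighted median (not the mean). Total weight W = 264; half-weight = 132.
Sort by position and accumulate weight:
  mile 8 (Ashton, w=60) → cum 60
  mile 14 (Fenton, w=75) → cum 135  ≥ 132 → median here
  mile 22 (Elwood, w=100) → cum 235
  mile 34 (Calder, w=15) → cum 250
  mile 36 (Brookfield, w=4) → cum 254
  mile 39 (Denby, w=10) → cum 264
Optimal location: mile 14.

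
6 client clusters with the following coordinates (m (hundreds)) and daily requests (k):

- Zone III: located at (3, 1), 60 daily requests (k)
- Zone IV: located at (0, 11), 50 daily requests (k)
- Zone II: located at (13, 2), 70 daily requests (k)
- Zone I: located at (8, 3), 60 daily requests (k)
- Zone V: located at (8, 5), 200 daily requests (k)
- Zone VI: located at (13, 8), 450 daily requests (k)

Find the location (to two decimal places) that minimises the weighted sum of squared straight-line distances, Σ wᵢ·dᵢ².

The minimiser of Σwᵢ‖p−pᵢ‖² is the weighted centroid p* = (Σwᵢpᵢ)/(Σwᵢ).
Σwᵢ = 890.
Σwᵢxᵢ = 60·3 + 50·0 + 70·13 + 60·8 + 200·8 + 450·13 = 9020.
Σwᵢyᵢ = 60·1 + 50·11 + 70·2 + 60·3 + 200·5 + 450·8 = 5530.
x* = 9020/890 = 10.13, y* = 5530/890 = 6.21.

(10.13, 6.21)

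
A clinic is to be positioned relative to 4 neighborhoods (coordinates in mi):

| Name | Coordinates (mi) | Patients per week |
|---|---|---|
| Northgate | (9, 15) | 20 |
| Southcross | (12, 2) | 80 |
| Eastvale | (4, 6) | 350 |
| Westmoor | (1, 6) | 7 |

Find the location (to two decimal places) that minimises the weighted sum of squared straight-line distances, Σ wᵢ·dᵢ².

(5.57, 5.69)

The minimiser of Σwᵢ‖p−pᵢ‖² is the weighted centroid p* = (Σwᵢpᵢ)/(Σwᵢ).
Σwᵢ = 457.
Σwᵢxᵢ = 20·9 + 80·12 + 350·4 + 7·1 = 2547.
Σwᵢyᵢ = 20·15 + 80·2 + 350·6 + 7·6 = 2602.
x* = 2547/457 = 5.57, y* = 2602/457 = 5.69.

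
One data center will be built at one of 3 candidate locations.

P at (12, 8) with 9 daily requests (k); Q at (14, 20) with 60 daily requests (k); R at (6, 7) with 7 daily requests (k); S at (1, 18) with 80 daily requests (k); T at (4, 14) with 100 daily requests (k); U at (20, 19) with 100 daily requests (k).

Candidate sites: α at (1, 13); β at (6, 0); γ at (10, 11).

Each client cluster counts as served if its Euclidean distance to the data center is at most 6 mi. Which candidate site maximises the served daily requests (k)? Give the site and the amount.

α, covering 180

Coverage radius r = 6 mi; a point is covered iff (Δx)²+(Δy)² ≤ 6² = 36.
  α (1, 13): covers {S, T} → 180
  β (6, 0): covers {none} → 0
  γ (10, 11): covers {P, R} → 16
Maximum coverage at α: 180 daily requests (k).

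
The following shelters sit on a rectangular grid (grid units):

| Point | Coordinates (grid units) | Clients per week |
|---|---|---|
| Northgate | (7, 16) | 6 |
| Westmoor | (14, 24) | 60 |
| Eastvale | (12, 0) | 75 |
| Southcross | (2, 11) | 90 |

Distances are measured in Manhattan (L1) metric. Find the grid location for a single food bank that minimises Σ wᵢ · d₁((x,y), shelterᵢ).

Manhattan distance separates: Σwᵢ(|x−xᵢ|+|y−yᵢ|) = Σwᵢ|x−xᵢ| + Σwᵢ|y−yᵢ|, so x and y are optimised independently as 1-D weighted medians.
Total weight W = 231; half = 115.5.
x-coordinate, sorted with cumulative weight:
  x=2 (Southcross, w=90) cum 90
  x=7 (Northgate, w=6) cum 96
  x=12 (Eastvale, w=75) cum 171  ← median
  x=14 (Westmoor, w=60) cum 231
⇒ x* = 12
y-coordinate, sorted with cumulative weight:
  y=0 (Eastvale, w=75) cum 75
  y=11 (Southcross, w=90) cum 165  ← median
  y=16 (Northgate, w=6) cum 171
  y=24 (Westmoor, w=60) cum 231
⇒ y* = 11

(12, 11)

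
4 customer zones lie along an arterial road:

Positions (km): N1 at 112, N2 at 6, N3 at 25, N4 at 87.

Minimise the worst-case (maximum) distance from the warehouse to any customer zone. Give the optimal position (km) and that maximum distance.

The 1-center on a line is the midpoint of the two extreme points: leftmost at 6, rightmost at 112.
Optimal location = (6 + 112)/2 = 59; maximum distance = (112 − 6)/2 = 53.

location 59, max distance 53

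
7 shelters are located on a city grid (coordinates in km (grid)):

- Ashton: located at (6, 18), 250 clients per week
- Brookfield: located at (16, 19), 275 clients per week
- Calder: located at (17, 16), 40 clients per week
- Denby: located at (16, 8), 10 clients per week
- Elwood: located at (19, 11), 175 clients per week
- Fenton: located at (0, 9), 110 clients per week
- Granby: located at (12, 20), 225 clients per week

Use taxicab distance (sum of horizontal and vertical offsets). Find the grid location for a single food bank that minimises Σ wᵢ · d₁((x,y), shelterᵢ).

(12, 18)

Manhattan distance separates: Σwᵢ(|x−xᵢ|+|y−yᵢ|) = Σwᵢ|x−xᵢ| + Σwᵢ|y−yᵢ|, so x and y are optimised independently as 1-D weighted medians.
Total weight W = 1085; half = 542.5.
x-coordinate, sorted with cumulative weight:
  x=0 (Fenton, w=110) cum 110
  x=6 (Ashton, w=250) cum 360
  x=12 (Granby, w=225) cum 585  ← median
  x=16 (Brookfield, w=275) cum 860
  x=16 (Denby, w=10) cum 870
  x=17 (Calder, w=40) cum 910
  x=19 (Elwood, w=175) cum 1085
⇒ x* = 12
y-coordinate, sorted with cumulative weight:
  y=8 (Denby, w=10) cum 10
  y=9 (Fenton, w=110) cum 120
  y=11 (Elwood, w=175) cum 295
  y=16 (Calder, w=40) cum 335
  y=18 (Ashton, w=250) cum 585  ← median
  y=19 (Brookfield, w=275) cum 860
  y=20 (Granby, w=225) cum 1085
⇒ y* = 18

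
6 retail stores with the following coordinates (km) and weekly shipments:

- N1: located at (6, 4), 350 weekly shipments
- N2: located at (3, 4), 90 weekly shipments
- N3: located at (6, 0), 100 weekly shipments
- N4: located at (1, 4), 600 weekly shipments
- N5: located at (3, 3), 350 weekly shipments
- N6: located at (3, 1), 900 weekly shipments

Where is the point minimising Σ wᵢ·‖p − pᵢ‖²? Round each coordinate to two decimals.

The minimiser of Σwᵢ‖p−pᵢ‖² is the weighted centroid p* = (Σwᵢpᵢ)/(Σwᵢ).
Σwᵢ = 2390.
Σwᵢxᵢ = 350·6 + 90·3 + 100·6 + 600·1 + 350·3 + 900·3 = 7320.
Σwᵢyᵢ = 350·4 + 90·4 + 100·0 + 600·4 + 350·3 + 900·1 = 6110.
x* = 7320/2390 = 3.06, y* = 6110/2390 = 2.56.

(3.06, 2.56)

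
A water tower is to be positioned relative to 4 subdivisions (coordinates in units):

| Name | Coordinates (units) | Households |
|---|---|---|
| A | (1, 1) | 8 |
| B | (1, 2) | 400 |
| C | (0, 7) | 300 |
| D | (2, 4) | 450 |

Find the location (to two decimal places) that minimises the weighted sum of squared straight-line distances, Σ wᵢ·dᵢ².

(1.13, 4.07)

The minimiser of Σwᵢ‖p−pᵢ‖² is the weighted centroid p* = (Σwᵢpᵢ)/(Σwᵢ).
Σwᵢ = 1158.
Σwᵢxᵢ = 8·1 + 400·1 + 300·0 + 450·2 = 1308.
Σwᵢyᵢ = 8·1 + 400·2 + 300·7 + 450·4 = 4708.
x* = 1308/1158 = 1.13, y* = 4708/1158 = 4.07.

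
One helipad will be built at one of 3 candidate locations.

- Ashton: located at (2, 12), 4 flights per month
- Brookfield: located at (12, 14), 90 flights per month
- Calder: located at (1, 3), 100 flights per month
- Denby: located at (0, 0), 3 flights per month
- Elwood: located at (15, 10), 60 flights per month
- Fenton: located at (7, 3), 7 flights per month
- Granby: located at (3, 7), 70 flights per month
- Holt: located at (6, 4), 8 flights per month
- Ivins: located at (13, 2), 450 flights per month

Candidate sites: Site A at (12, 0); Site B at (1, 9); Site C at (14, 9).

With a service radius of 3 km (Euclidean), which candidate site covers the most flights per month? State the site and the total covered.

Site A, covering 450

Coverage radius r = 3 km; a point is covered iff (Δx)²+(Δy)² ≤ 3² = 9.
  Site A (12, 0): covers {Ivins} → 450
  Site B (1, 9): covers {Granby} → 70
  Site C (14, 9): covers {Elwood} → 60
Maximum coverage at Site A: 450 flights per month.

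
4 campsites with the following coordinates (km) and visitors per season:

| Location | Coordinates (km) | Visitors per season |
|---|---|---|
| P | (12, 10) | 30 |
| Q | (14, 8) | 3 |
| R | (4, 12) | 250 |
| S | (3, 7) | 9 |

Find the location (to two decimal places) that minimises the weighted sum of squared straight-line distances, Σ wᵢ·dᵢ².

The minimiser of Σwᵢ‖p−pᵢ‖² is the weighted centroid p* = (Σwᵢpᵢ)/(Σwᵢ).
Σwᵢ = 292.
Σwᵢxᵢ = 30·12 + 3·14 + 250·4 + 9·3 = 1429.
Σwᵢyᵢ = 30·10 + 3·8 + 250·12 + 9·7 = 3387.
x* = 1429/292 = 4.89, y* = 3387/292 = 11.60.

(4.89, 11.60)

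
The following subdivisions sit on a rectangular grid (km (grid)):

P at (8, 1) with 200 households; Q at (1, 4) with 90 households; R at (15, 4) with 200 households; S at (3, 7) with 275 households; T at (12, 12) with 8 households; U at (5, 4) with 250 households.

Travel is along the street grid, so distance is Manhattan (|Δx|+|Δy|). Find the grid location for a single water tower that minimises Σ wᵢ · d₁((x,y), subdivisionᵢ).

(5, 4)

Manhattan distance separates: Σwᵢ(|x−xᵢ|+|y−yᵢ|) = Σwᵢ|x−xᵢ| + Σwᵢ|y−yᵢ|, so x and y are optimised independently as 1-D weighted medians.
Total weight W = 1023; half = 511.5.
x-coordinate, sorted with cumulative weight:
  x=1 (Q, w=90) cum 90
  x=3 (S, w=275) cum 365
  x=5 (U, w=250) cum 615  ← median
  x=8 (P, w=200) cum 815
  x=12 (T, w=8) cum 823
  x=15 (R, w=200) cum 1023
⇒ x* = 5
y-coordinate, sorted with cumulative weight:
  y=1 (P, w=200) cum 200
  y=4 (Q, w=90) cum 290
  y=4 (R, w=200) cum 490
  y=4 (U, w=250) cum 740  ← median
  y=7 (S, w=275) cum 1015
  y=12 (T, w=8) cum 1023
⇒ y* = 4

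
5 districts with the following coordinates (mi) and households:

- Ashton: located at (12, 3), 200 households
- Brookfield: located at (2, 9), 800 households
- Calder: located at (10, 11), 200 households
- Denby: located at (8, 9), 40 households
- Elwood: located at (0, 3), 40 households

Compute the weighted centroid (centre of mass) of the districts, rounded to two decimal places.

The minimiser of Σwᵢ‖p−pᵢ‖² is the weighted centroid p* = (Σwᵢpᵢ)/(Σwᵢ).
Σwᵢ = 1280.
Σwᵢxᵢ = 200·12 + 800·2 + 200·10 + 40·8 + 40·0 = 6320.
Σwᵢyᵢ = 200·3 + 800·9 + 200·11 + 40·9 + 40·3 = 10480.
x* = 6320/1280 = 4.94, y* = 10480/1280 = 8.19.

(4.94, 8.19)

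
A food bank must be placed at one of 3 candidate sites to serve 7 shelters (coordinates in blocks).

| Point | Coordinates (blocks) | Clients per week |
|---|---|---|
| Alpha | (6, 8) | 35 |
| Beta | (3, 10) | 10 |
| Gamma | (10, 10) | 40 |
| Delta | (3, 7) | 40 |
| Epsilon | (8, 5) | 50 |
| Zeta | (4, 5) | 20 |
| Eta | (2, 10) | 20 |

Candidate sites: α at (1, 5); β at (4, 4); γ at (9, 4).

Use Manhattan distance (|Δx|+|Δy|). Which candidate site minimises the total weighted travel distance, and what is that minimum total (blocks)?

β, total 1350 blocks

Total weighted distance at each candidate:
  α (1, 5): total = 1600
  β (4, 4): total = 1350
  γ (9, 4): total = 1485
Minimum is at β with total 1350 blocks.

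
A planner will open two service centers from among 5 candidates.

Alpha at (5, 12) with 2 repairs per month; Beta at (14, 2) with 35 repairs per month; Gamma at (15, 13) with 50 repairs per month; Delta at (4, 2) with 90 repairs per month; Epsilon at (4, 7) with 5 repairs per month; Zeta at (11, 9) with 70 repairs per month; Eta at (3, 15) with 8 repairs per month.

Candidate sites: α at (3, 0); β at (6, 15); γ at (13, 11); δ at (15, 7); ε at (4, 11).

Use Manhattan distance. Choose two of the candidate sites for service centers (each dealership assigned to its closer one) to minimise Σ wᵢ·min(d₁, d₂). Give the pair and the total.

Evaluate every pair (each demand assigned to the nearer of the two):
  {α, γ}: total = 1270
  {α, δ}: total = 1388
  {γ, ε}: total = 1704
  {δ, ε}: total = 1804
  {α, ε}: total = 2069
  {α, β}: total = 2117
  {β, γ}: total = 2262
  {γ, δ}: total = 2315
  {β, δ}: total = 2362
  {β, ε}: total = 2703
Best pair: {α, γ} with total 1270.

{α, γ}, total 1270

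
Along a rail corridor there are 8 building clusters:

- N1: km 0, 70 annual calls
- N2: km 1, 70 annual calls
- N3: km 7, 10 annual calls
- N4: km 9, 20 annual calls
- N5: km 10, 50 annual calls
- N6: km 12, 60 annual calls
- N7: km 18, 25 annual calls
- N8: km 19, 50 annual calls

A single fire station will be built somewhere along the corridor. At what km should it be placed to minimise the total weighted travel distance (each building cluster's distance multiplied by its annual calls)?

For a sum of weighted absolute distances on a line, the optimum is the weighted median (not the mean). Total weight W = 355; half-weight = 177.5.
Sort by position and accumulate weight:
  km 0 (N1, w=70) → cum 70
  km 1 (N2, w=70) → cum 140
  km 7 (N3, w=10) → cum 150
  km 9 (N4, w=20) → cum 170
  km 10 (N5, w=50) → cum 220  ≥ 177.5 → median here
  km 12 (N6, w=60) → cum 280
  km 18 (N7, w=25) → cum 305
  km 19 (N8, w=50) → cum 355
Optimal location: km 10.

x = 10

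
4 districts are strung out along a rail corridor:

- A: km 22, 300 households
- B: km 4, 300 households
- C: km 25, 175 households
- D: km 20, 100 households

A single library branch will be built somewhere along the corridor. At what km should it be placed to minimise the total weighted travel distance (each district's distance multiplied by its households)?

For a sum of weighted absolute distances on a line, the optimum is the weighted median (not the mean). Total weight W = 875; half-weight = 437.5.
Sort by position and accumulate weight:
  km 4 (B, w=300) → cum 300
  km 20 (D, w=100) → cum 400
  km 22 (A, w=300) → cum 700  ≥ 437.5 → median here
  km 25 (C, w=175) → cum 875
Optimal location: km 22.

x = 22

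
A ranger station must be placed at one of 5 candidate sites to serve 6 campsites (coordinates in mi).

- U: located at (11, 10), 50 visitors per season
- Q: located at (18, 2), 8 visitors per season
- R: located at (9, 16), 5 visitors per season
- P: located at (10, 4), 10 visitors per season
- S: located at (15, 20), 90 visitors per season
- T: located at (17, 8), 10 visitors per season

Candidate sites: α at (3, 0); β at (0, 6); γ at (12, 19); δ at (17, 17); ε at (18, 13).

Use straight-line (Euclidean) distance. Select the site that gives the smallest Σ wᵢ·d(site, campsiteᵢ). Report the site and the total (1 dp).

Total weighted distance at each candidate:
  α (3, 0): total = 3187.8
  β (0, 6): total = 2919.8
  γ (12, 19): total = 1175.0
  δ (17, 17): total = 1183.7
  ε (18, 13): total = 1373.0
Minimum is at γ with total 1175.0 mi.

γ, total 1175.0 mi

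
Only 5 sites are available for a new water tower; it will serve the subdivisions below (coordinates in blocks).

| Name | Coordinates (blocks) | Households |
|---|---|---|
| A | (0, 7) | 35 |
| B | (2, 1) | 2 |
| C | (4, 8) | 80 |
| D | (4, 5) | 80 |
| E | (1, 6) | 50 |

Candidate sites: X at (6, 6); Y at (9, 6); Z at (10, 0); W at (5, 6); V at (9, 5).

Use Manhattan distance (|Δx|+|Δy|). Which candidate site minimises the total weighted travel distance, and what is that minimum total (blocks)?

W, total 826 blocks

Total weighted distance at each candidate:
  X (6, 6): total = 1073
  Y (9, 6): total = 1814
  Z (10, 0): total = 3363
  W (5, 6): total = 826
  V (9, 5): total = 1897
Minimum is at W with total 826 blocks.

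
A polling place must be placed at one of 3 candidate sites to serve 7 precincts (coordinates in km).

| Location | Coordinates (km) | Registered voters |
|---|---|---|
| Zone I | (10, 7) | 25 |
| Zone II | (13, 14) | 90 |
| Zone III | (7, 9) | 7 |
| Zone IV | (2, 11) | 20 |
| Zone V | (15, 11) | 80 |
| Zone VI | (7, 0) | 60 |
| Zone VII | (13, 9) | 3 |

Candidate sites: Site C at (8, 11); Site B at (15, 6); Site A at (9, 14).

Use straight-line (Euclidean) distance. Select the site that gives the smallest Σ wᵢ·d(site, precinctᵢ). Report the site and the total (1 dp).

Site C, total 2011.1 km

Total weighted distance at each candidate:
  Site C (8, 11): total = 2011.1
  Site B (15, 6): total = 2218.8
  Site A (9, 14): total = 2131.2
Minimum is at Site C with total 2011.1 km.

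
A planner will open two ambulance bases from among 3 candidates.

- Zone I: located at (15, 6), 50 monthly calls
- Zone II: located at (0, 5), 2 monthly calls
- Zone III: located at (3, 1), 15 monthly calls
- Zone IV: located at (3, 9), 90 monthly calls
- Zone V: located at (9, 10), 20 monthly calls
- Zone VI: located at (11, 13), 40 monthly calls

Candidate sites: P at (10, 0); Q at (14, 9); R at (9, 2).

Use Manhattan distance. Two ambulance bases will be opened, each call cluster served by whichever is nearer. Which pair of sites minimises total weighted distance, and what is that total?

Evaluate every pair (each demand assigned to the nearer of the two):
  {Q, R}: total = 1719
  {P, Q}: total = 1740
  {P, R}: total = 2479
Best pair: {Q, R} with total 1719.

{Q, R}, total 1719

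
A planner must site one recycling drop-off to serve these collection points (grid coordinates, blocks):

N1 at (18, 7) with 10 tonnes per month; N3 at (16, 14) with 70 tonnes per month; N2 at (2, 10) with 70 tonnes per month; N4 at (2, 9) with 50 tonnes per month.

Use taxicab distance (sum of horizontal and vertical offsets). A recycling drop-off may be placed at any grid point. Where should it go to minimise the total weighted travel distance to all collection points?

Manhattan distance separates: Σwᵢ(|x−xᵢ|+|y−yᵢ|) = Σwᵢ|x−xᵢ| + Σwᵢ|y−yᵢ|, so x and y are optimised independently as 1-D weighted medians.
Total weight W = 200; half = 100.
x-coordinate, sorted with cumulative weight:
  x=2 (N2, w=70) cum 70
  x=2 (N4, w=50) cum 120  ← median
  x=16 (N3, w=70) cum 190
  x=18 (N1, w=10) cum 200
⇒ x* = 2
y-coordinate, sorted with cumulative weight:
  y=7 (N1, w=10) cum 10
  y=9 (N4, w=50) cum 60
  y=10 (N2, w=70) cum 130  ← median
  y=14 (N3, w=70) cum 200
⇒ y* = 10

(2, 10)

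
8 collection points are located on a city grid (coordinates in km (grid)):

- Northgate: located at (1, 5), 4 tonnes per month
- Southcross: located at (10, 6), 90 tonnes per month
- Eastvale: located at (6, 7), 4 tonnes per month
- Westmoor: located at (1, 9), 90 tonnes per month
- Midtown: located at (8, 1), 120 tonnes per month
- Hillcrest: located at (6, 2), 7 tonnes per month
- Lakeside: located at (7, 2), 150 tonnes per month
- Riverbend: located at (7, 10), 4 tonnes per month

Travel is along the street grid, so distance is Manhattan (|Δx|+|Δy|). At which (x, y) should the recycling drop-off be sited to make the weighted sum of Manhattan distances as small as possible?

Manhattan distance separates: Σwᵢ(|x−xᵢ|+|y−yᵢ|) = Σwᵢ|x−xᵢ| + Σwᵢ|y−yᵢ|, so x and y are optimised independently as 1-D weighted medians.
Total weight W = 469; half = 234.5.
x-coordinate, sorted with cumulative weight:
  x=1 (Northgate, w=4) cum 4
  x=1 (Westmoor, w=90) cum 94
  x=6 (Eastvale, w=4) cum 98
  x=6 (Hillcrest, w=7) cum 105
  x=7 (Lakeside, w=150) cum 255  ← median
  x=7 (Riverbend, w=4) cum 259
  x=8 (Midtown, w=120) cum 379
  x=10 (Southcross, w=90) cum 469
⇒ x* = 7
y-coordinate, sorted with cumulative weight:
  y=1 (Midtown, w=120) cum 120
  y=2 (Hillcrest, w=7) cum 127
  y=2 (Lakeside, w=150) cum 277  ← median
  y=5 (Northgate, w=4) cum 281
  y=6 (Southcross, w=90) cum 371
  y=7 (Eastvale, w=4) cum 375
  y=9 (Westmoor, w=90) cum 465
  y=10 (Riverbend, w=4) cum 469
⇒ y* = 2

(7, 2)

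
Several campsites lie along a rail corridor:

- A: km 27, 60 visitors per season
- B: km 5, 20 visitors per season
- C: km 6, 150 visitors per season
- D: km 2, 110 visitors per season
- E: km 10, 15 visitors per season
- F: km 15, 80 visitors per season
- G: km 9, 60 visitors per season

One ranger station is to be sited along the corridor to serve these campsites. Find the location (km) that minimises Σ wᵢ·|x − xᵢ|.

x = 6

For a sum of weighted absolute distances on a line, the optimum is the weighted median (not the mean). Total weight W = 495; half-weight = 247.5.
Sort by position and accumulate weight:
  km 2 (D, w=110) → cum 110
  km 5 (B, w=20) → cum 130
  km 6 (C, w=150) → cum 280  ≥ 247.5 → median here
  km 9 (G, w=60) → cum 340
  km 10 (E, w=15) → cum 355
  km 15 (F, w=80) → cum 435
  km 27 (A, w=60) → cum 495
Optimal location: km 6.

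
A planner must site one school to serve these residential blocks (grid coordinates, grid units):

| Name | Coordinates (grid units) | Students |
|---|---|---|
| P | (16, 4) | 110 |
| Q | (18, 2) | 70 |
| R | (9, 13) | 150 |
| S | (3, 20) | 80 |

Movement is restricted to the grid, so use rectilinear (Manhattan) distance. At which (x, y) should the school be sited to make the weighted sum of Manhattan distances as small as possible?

(9, 13)

Manhattan distance separates: Σwᵢ(|x−xᵢ|+|y−yᵢ|) = Σwᵢ|x−xᵢ| + Σwᵢ|y−yᵢ|, so x and y are optimised independently as 1-D weighted medians.
Total weight W = 410; half = 205.
x-coordinate, sorted with cumulative weight:
  x=3 (S, w=80) cum 80
  x=9 (R, w=150) cum 230  ← median
  x=16 (P, w=110) cum 340
  x=18 (Q, w=70) cum 410
⇒ x* = 9
y-coordinate, sorted with cumulative weight:
  y=2 (Q, w=70) cum 70
  y=4 (P, w=110) cum 180
  y=13 (R, w=150) cum 330  ← median
  y=20 (S, w=80) cum 410
⇒ y* = 13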